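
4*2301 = 9204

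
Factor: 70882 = 2^1*7^1*61^1*83^1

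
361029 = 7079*51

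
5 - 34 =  - 29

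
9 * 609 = 5481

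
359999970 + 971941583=1331941553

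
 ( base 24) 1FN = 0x3BF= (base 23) 1IG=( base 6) 4235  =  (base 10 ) 959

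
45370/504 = 90 + 5/252 = 90.02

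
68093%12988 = 3153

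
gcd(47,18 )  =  1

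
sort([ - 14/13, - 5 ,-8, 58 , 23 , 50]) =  [-8, - 5,-14/13, 23, 50 , 58] 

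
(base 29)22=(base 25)2a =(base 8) 74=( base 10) 60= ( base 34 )1Q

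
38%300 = 38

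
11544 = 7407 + 4137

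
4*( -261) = - 1044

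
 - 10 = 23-33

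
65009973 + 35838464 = 100848437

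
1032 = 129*8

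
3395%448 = 259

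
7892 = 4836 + 3056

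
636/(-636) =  - 1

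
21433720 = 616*34795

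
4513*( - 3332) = -15037316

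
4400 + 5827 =10227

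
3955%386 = 95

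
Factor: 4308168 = 2^3*3^1*73^1*2459^1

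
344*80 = 27520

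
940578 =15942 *59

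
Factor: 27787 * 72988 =2028117556  =  2^2 *37^1 * 71^1*257^1* 751^1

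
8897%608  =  385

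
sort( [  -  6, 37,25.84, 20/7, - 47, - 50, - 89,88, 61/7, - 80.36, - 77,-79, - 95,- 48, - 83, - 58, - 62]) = [-95, - 89, - 83, - 80.36, - 79, - 77, - 62, - 58, - 50, - 48,- 47, - 6, 20/7, 61/7, 25.84 , 37,88] 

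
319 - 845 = -526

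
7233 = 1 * 7233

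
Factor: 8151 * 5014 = 40869114=2^1*3^1*11^1*13^1*19^1*23^1*109^1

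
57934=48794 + 9140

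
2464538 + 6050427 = 8514965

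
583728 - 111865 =471863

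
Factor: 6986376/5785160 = 873297/723145 = 3^2*5^( - 1)*19^1 * 5107^1*144629^(-1 )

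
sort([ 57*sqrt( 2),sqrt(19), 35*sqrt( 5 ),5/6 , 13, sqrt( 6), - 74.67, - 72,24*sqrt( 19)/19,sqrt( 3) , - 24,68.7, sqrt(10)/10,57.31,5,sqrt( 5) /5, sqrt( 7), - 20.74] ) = [- 74.67, - 72, - 24 , - 20.74,sqrt( 10)/10,sqrt( 5)/5, 5/6,sqrt( 3),sqrt( 6),sqrt( 7),sqrt( 19),5,24*sqrt( 19)/19, 13 , 57.31,  68.7, 35*sqrt ( 5), 57 * sqrt( 2 ) ]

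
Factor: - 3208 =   -  2^3 * 401^1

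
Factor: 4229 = 4229^1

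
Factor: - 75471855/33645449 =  - 3^1*5^1 *23^1 *283^1*641^( - 1)*773^1*52489^(-1)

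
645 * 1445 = 932025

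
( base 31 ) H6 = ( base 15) 258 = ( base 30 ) hn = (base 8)1025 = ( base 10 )533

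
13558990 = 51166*265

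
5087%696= 215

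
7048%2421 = 2206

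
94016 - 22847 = 71169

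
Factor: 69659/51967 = 41^1*157^( - 1)*331^( - 1)*1699^1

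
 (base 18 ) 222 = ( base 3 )221102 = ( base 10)686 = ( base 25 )12B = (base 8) 1256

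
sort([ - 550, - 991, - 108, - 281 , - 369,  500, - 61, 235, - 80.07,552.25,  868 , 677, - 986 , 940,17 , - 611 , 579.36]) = [  -  991,-986 , - 611, - 550, - 369 , - 281, - 108 ,-80.07,-61, 17  ,  235 , 500, 552.25,579.36,677 , 868, 940 ] 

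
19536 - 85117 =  - 65581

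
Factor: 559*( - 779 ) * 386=-2^1 * 13^1*19^1*41^1*43^1*193^1 = - 168087946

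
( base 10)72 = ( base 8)110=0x48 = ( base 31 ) 2A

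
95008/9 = 95008/9 = 10556.44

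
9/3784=9/3784= 0.00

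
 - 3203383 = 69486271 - 72689654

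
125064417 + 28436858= 153501275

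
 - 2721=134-2855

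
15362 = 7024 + 8338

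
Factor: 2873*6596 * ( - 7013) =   -  132898510004 = - 2^2 * 13^2*17^2 * 97^1*7013^1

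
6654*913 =6075102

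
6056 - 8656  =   - 2600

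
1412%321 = 128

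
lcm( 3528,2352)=7056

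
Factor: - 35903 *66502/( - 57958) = 1193810653/28979 = 7^1*23^1*41^1*223^1*811^1*28979^( - 1)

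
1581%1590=1581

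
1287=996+291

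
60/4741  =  60/4741 = 0.01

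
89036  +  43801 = 132837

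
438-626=-188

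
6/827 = 6/827 = 0.01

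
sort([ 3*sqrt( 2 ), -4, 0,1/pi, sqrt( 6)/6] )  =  [ - 4, 0,1/pi,sqrt( 6)/6,3 * sqrt( 2)]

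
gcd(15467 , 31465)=1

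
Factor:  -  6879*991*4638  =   - 31617658782 = - 2^1 * 3^2 * 773^1*991^1 *2293^1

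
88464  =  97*912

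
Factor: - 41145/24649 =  - 3^1*5^1 * 13^1 * 157^(-2)*211^1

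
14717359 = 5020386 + 9696973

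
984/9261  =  328/3087  =  0.11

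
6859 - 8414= -1555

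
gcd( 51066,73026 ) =18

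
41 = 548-507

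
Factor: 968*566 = 2^4*11^2*283^1 = 547888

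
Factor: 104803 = 104803^1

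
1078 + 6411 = 7489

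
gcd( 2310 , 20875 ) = 5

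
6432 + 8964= 15396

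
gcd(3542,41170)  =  46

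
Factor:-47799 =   -  3^2*47^1*113^1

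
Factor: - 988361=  - 11^1*19^1*4729^1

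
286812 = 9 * 31868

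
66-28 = 38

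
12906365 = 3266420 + 9639945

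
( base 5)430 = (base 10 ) 115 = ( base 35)3A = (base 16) 73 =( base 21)5A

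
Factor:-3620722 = - 2^1*7^1*258623^1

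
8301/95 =8301/95 = 87.38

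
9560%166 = 98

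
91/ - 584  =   - 1  +  493/584=- 0.16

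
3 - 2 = 1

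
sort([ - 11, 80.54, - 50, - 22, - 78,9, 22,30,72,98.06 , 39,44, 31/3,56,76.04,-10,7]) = [ - 78 , - 50, - 22,-11, - 10,7, 9, 31/3, 22,30,39,  44, 56, 72,76.04,80.54,98.06]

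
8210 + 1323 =9533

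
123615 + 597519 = 721134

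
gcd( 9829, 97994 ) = 1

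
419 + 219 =638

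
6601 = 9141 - 2540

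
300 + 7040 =7340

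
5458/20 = 272 + 9/10= 272.90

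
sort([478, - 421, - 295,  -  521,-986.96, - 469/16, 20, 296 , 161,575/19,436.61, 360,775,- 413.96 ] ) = [  -  986.96,  -  521,-421, - 413.96,  -  295,-469/16,  20, 575/19,  161, 296, 360, 436.61, 478,775 ] 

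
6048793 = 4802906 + 1245887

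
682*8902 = 6071164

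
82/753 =82/753 = 0.11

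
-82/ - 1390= 41/695 = 0.06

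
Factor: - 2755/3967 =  - 5^1*19^1 * 29^1*3967^(-1)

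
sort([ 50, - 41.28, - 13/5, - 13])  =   [ - 41.28, - 13,  -  13/5 , 50]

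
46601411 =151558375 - 104956964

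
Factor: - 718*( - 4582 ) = 3289876 = 2^2*29^1*79^1*359^1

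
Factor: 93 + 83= 176  =  2^4 * 11^1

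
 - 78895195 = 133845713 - 212740908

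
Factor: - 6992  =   - 2^4*19^1*23^1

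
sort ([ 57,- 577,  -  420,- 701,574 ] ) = [-701, - 577,-420,  57, 574 ] 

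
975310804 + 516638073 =1491948877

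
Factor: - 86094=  - 2^1*3^2 * 4783^1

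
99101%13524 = 4433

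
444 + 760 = 1204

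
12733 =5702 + 7031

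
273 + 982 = 1255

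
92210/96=46105/48  =  960.52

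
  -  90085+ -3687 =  - 93772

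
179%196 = 179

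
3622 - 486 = 3136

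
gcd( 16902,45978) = 6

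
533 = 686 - 153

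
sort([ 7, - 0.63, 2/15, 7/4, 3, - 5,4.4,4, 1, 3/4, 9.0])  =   [  -  5,  -  0.63,2/15, 3/4, 1 , 7/4,3 , 4,4.4, 7,9.0 ] 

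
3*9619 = 28857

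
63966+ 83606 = 147572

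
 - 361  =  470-831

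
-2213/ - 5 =2213/5 = 442.60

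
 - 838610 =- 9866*85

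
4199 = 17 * 247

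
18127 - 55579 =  -37452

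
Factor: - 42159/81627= -47/91 = -7^( - 1)*13^( - 1)* 47^1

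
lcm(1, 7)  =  7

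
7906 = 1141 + 6765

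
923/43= 21 + 20/43 = 21.47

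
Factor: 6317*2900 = 2^2 *5^2*29^1 * 6317^1  =  18319300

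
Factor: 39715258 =2^1 * 11^1*1805239^1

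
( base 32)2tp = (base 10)3001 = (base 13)149B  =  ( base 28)3n5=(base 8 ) 5671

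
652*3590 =2340680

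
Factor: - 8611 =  - 79^1* 109^1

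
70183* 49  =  3438967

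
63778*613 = 39095914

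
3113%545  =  388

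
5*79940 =399700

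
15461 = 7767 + 7694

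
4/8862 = 2/4431 = 0.00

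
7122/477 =2374/159 = 14.93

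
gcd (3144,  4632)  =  24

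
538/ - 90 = -269/45 = -  5.98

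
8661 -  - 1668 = 10329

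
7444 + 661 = 8105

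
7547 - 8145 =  - 598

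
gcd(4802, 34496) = 98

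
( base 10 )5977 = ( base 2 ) 1011101011001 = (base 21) dbd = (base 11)4544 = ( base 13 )294A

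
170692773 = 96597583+74095190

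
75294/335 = 75294/335 = 224.76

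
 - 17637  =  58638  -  76275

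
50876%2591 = 1647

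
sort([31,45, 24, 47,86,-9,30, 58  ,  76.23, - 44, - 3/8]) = [ - 44, - 9, - 3/8,24,30,31,45,47 , 58,76.23,86] 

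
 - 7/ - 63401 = 7/63401 = 0.00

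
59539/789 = 75 + 364/789 = 75.46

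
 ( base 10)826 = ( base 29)SE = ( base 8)1472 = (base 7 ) 2260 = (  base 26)15K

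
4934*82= 404588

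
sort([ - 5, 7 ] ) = [ - 5 , 7 ]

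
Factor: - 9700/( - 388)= 5^2 = 25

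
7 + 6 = 13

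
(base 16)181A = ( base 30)6PK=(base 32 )60q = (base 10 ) 6170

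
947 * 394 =373118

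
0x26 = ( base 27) 1B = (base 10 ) 38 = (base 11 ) 35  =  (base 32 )16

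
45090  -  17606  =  27484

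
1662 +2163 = 3825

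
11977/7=1711 =1711.00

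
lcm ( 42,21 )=42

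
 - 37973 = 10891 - 48864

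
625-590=35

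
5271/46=114 + 27/46 = 114.59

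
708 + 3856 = 4564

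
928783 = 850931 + 77852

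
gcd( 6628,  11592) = 4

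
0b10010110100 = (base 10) 1204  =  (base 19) 367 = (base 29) 1cf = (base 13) 718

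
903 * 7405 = 6686715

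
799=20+779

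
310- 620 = -310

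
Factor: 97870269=3^1*7^1 * 4660489^1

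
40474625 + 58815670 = 99290295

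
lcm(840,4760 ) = 14280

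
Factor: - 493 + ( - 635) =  - 1128 = -2^3*3^1*47^1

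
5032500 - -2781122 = 7813622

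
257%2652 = 257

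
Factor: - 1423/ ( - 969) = 3^( - 1)*17^(  -  1)*19^(- 1)*1423^1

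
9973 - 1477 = 8496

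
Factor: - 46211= - 11^1*4201^1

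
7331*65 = 476515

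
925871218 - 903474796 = 22396422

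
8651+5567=14218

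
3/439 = 3/439 = 0.01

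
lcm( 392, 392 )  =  392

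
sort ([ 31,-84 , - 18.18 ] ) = [ - 84,-18.18, 31] 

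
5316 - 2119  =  3197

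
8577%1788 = 1425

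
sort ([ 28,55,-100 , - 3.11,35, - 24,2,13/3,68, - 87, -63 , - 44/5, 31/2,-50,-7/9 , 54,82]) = [ - 100,-87, - 63, -50, -24 ,- 44/5, - 3.11 ,  -  7/9, 2,13/3,31/2,28, 35,54,55,68,82]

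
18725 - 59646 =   -  40921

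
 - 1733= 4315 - 6048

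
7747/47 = 7747/47 = 164.83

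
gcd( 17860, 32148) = 3572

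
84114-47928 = 36186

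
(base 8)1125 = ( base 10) 597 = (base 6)2433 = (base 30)jr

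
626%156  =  2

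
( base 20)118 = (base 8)654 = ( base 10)428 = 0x1ac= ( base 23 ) IE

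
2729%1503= 1226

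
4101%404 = 61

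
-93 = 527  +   - 620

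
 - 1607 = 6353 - 7960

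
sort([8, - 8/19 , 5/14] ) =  [ - 8/19,5/14,8] 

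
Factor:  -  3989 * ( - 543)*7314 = 2^1*3^2 * 23^1*53^1 * 181^1*3989^1 = 15842321478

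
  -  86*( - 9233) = 794038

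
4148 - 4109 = 39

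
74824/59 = 1268 + 12/59 = 1268.20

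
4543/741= 6 + 97/741  =  6.13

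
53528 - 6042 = 47486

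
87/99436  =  87/99436 = 0.00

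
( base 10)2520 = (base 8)4730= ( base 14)CC0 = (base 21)5F0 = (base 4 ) 213120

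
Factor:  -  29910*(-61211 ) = 1830821010 = 2^1*3^1 *5^1*997^1*61211^1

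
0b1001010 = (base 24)32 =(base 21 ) 3B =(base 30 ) 2E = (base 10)74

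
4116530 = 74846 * 55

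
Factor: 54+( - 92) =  - 2^1*19^1=- 38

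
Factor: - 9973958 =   -  2^1*4986979^1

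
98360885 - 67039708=31321177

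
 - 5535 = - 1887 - 3648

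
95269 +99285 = 194554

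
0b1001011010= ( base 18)1F8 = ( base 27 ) m8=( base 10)602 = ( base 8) 1132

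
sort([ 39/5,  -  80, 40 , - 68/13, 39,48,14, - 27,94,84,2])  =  [ - 80, - 27, - 68/13, 2,39/5,14,39, 40, 48, 84,94]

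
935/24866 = 935/24866 = 0.04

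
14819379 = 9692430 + 5126949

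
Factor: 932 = 2^2 * 233^1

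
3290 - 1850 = 1440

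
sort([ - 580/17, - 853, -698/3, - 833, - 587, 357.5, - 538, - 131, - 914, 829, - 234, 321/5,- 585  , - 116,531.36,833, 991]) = [  -  914, - 853, - 833, - 587, - 585 , - 538, - 234 , - 698/3, - 131, - 116,- 580/17, 321/5, 357.5, 531.36, 829, 833, 991 ]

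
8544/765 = 2848/255   =  11.17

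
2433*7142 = 17376486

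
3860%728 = 220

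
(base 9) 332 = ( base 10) 272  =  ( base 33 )88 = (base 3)101002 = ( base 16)110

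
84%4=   0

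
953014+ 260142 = 1213156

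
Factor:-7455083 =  - 7455083^1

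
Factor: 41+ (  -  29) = 2^2*3^1 = 12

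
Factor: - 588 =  - 2^2*3^1*7^2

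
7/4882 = 7/4882 = 0.00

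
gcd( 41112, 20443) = 1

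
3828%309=120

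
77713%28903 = 19907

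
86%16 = 6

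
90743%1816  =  1759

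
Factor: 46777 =29^1 * 1613^1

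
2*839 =1678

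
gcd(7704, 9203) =1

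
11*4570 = 50270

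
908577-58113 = 850464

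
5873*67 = 393491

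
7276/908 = 8+3/227 = 8.01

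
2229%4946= 2229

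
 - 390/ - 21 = 130/7 = 18.57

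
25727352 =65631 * 392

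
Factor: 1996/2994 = 2/3 = 2^1*3^( - 1)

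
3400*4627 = 15731800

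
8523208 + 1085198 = 9608406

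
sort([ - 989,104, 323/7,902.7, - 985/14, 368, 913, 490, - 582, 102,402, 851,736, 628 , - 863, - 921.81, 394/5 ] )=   [ - 989,-921.81,-863, - 582, - 985/14,323/7 , 394/5, 102, 104,368, 402,490, 628 , 736, 851 , 902.7, 913]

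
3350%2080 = 1270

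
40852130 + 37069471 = 77921601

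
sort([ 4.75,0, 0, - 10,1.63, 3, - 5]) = [-10, - 5,0,0 , 1.63, 3, 4.75]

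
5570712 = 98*56844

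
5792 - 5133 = 659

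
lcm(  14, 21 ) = 42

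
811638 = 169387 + 642251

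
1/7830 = 1/7830 = 0.00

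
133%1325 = 133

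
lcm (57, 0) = 0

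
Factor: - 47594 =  - 2^1*53^1*449^1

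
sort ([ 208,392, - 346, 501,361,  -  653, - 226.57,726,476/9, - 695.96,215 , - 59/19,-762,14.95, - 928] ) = [ - 928 ,  -  762, - 695.96, - 653, - 346,  -  226.57, - 59/19, 14.95,476/9,208, 215,361,392,501, 726] 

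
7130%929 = 627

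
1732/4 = 433 = 433.00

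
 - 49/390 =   -  1 + 341/390 = -  0.13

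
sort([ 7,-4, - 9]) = [ - 9, - 4, 7] 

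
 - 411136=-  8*51392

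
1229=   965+264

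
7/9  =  7/9 =0.78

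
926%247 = 185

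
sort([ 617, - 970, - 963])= [ - 970, - 963, 617] 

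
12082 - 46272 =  -34190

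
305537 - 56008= 249529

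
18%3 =0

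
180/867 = 60/289 = 0.21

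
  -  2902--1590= - 1312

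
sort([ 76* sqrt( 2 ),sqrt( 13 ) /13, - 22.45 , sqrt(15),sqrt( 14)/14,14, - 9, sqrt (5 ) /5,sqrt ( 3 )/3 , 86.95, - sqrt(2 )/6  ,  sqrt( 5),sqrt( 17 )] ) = [ - 22.45, - 9, - sqrt( 2)/6 , sqrt(14) /14,sqrt( 13 ) /13, sqrt( 5 )/5,sqrt(3)/3,  sqrt( 5 ), sqrt( 15 ),sqrt(17),14, 86.95,76 * sqrt( 2 )]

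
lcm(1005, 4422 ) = 22110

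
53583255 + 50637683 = 104220938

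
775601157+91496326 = 867097483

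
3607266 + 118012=3725278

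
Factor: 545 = 5^1*109^1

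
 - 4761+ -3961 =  - 8722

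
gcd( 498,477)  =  3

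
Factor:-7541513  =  -7^1*359^1 * 3001^1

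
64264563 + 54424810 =118689373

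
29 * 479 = 13891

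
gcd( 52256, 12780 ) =284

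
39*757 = 29523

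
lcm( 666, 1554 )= 4662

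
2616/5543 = 2616/5543 = 0.47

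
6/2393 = 6/2393 = 0.00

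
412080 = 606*680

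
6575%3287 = 1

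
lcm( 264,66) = 264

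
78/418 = 39/209 = 0.19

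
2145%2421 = 2145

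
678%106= 42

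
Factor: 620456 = 2^3*77557^1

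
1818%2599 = 1818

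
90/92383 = 90/92383=0.00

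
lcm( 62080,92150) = 5897600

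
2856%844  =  324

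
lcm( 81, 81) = 81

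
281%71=68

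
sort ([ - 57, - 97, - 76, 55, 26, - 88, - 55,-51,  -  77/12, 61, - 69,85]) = [ - 97, - 88 ,-76, - 69,- 57, - 55, - 51, - 77/12,  26, 55 , 61, 85]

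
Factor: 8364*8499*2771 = 196978297356= 2^2*3^2*17^2 *41^1*163^1*  2833^1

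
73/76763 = 73/76763=   0.00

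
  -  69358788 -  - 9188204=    - 60170584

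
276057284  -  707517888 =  - 431460604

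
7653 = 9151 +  - 1498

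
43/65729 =43/65729 = 0.00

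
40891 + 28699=69590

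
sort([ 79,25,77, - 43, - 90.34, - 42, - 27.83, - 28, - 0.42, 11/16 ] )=[ - 90.34,-43, - 42,  -  28,  -  27.83, - 0.42, 11/16,25, 77, 79 ] 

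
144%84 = 60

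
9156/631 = 14 + 322/631 = 14.51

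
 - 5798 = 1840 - 7638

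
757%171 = 73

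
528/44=12 = 12.00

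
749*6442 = 4825058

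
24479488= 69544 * 352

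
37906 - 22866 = 15040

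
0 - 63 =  - 63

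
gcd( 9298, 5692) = 2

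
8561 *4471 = 38276231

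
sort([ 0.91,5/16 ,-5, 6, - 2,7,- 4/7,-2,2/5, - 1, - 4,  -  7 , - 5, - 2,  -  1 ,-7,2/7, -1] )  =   [-7,  -  7,- 5,-5,  -  4, - 2, - 2, -2, - 1,-1, - 1, - 4/7,2/7 , 5/16 , 2/5,0.91, 6,  7]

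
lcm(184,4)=184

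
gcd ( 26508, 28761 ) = 3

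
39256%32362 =6894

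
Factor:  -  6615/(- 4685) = 1323/937=3^3*7^2*937^( - 1)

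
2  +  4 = 6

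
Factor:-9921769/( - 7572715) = 5^(-1) * 11^1*13^1*239^ (-1 ) * 6337^( - 1)*69383^1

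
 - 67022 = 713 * ( - 94)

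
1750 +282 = 2032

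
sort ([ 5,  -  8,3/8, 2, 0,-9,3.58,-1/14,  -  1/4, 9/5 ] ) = [  -  9, - 8,-1/4 , -1/14, 0, 3/8 , 9/5,2,3.58, 5 ]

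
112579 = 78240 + 34339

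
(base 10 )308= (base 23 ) D9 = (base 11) 260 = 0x134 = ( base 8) 464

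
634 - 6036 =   -  5402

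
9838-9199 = 639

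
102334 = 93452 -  - 8882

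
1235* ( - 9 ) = -11115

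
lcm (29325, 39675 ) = 674475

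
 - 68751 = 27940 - 96691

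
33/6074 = 33/6074=0.01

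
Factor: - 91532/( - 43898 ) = 2^1*7^2*47^(  -  1 ) = 98/47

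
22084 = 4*5521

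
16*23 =368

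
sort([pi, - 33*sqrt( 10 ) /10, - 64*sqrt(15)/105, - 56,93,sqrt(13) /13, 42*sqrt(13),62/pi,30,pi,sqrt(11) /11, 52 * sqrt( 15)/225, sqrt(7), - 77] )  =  [ - 77,  -  56, - 33 * sqrt( 10 )/10, - 64 * sqrt( 15 )/105, sqrt(13)/13,sqrt (11)/11,52*sqrt(15)/225,sqrt( 7),pi,pi, 62/pi,30,93,42*sqrt(13 ) ]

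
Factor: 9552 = 2^4*3^1*199^1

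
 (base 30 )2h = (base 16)4D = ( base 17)49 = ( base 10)77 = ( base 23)38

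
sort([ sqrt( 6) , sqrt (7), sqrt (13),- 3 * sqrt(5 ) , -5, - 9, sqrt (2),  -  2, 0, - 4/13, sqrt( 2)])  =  [-9, - 3  *sqrt( 5), -5, - 2, - 4/13, 0, sqrt( 2),sqrt( 2)  ,  sqrt( 6), sqrt ( 7), sqrt(13)]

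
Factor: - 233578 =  - 2^1*116789^1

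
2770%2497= 273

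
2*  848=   1696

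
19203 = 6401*3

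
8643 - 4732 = 3911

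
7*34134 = 238938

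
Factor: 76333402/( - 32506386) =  - 38166701/16253193 = - 3^( - 1 )*11^( - 1)*107^(-1)*4603^( - 1) * 38166701^1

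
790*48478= 38297620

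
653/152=4 + 45/152 = 4.30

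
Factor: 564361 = 7^1*37^1 * 2179^1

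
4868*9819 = 47798892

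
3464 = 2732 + 732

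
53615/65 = 10723/13 =824.85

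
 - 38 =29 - 67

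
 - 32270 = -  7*4610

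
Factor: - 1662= - 2^1*3^1*277^1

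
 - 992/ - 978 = 496/489 = 1.01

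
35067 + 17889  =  52956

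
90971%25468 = 14567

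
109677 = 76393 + 33284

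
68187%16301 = 2983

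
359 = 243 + 116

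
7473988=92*81239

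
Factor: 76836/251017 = 2^2*  3^1*13^(-1)*19^1*337^1*19309^(-1)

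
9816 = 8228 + 1588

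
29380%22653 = 6727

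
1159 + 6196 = 7355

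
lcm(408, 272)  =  816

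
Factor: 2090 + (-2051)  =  3^1 * 13^1 = 39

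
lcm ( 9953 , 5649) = 209013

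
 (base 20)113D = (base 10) 8473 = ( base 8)20431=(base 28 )amh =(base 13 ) 3b1a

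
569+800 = 1369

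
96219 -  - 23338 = 119557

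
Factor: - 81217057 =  - 81217057^1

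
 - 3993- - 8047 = 4054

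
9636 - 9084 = 552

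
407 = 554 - 147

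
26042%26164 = 26042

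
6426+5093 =11519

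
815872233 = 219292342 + 596579891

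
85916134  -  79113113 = 6803021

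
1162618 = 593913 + 568705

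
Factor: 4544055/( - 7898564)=  -  2^( - 2 )*3^2*5^1 * 241^1*419^1*1974641^(-1 )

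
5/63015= 1/12603 = 0.00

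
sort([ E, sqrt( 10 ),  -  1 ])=[ - 1, E, sqrt ( 10 )]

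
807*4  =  3228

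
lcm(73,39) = 2847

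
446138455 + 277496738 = 723635193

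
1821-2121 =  - 300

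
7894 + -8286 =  - 392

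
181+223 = 404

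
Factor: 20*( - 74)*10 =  - 14800 =- 2^4*5^2*37^1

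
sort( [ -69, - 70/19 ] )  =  [ - 69, - 70/19 ] 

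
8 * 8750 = 70000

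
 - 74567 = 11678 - 86245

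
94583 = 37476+57107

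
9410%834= 236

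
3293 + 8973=12266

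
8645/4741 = 8645/4741 =1.82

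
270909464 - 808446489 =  - 537537025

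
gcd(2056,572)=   4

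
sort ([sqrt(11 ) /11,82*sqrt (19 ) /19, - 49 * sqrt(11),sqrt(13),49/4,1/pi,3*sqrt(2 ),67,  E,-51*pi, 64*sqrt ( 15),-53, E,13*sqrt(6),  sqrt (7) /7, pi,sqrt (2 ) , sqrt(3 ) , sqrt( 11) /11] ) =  [ - 49*sqrt( 11 ),-51*pi, - 53 , sqrt( 11 ) /11,sqrt(11)/11,1/pi,sqrt( 7)/7, sqrt(2), sqrt(3 ) , E,E,pi,sqrt(13 ),3*sqrt ( 2),  49/4,82*sqrt( 19) /19,13*sqrt (6 ), 67,64*sqrt( 15 )] 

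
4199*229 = 961571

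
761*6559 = 4991399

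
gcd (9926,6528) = 2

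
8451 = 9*939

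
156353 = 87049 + 69304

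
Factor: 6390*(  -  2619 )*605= - 10124923050  =  - 2^1*3^5*5^2 * 11^2*71^1*97^1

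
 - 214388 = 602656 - 817044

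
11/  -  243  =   - 1+232/243 = - 0.05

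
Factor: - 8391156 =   -  2^2*3^1*37^1*18899^1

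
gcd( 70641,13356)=9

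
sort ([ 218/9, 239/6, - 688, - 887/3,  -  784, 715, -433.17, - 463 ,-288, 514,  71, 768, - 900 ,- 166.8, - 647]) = [  -  900, - 784, - 688 , - 647,-463,  -  433.17, - 887/3,  -  288,-166.8 , 218/9,  239/6,71,  514,715,  768 ] 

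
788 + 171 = 959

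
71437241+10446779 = 81884020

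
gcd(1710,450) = 90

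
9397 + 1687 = 11084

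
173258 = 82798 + 90460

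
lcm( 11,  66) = 66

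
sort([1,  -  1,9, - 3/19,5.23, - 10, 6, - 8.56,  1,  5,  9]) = [ - 10, - 8.56, - 1,-3/19, 1, 1, 5,5.23,6,9,9] 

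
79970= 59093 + 20877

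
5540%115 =20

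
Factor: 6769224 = 2^3 * 3^3 * 7^1*11^2*37^1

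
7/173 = 7/173 = 0.04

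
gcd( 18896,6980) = 4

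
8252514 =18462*447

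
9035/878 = 10 + 255/878= 10.29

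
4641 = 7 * 663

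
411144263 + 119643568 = 530787831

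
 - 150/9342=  - 1 +1532/1557 = - 0.02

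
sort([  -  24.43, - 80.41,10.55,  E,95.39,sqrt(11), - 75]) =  [  -  80.41, - 75  ,  -  24.43,E, sqrt( 11 ),  10.55,95.39]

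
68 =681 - 613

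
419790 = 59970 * 7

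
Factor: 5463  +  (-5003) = 2^2*5^1*23^1 = 460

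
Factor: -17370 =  - 2^1*3^2*5^1*193^1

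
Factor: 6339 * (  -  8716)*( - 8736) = 2^7*3^2*7^1 * 13^1*2113^1*2179^1  =  482670324864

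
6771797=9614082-2842285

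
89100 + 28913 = 118013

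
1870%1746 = 124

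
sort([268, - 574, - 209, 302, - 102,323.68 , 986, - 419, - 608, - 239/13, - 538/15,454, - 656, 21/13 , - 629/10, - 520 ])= [- 656, - 608, - 574, - 520, - 419, - 209, - 102, - 629/10, - 538/15, - 239/13 , 21/13,268,302, 323.68,454,986 ]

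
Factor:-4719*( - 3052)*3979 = 57307101852 = 2^2 * 3^1*7^1*11^2*13^1*23^1*109^1*173^1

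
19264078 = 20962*919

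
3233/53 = 61 = 61.00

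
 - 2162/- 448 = 4 + 185/224 = 4.83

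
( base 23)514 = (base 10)2672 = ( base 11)200A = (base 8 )5160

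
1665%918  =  747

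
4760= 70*68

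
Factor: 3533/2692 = 2^(-2)*673^( - 1)*3533^1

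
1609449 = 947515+661934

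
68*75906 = 5161608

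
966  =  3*322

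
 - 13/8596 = -13/8596 = - 0.00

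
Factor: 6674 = 2^1*47^1*71^1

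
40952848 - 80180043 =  -39227195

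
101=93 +8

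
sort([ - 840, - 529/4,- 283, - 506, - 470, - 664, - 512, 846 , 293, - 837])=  [ -840 ,  -  837, - 664 ,-512 , - 506, - 470, - 283, - 529/4,293 , 846]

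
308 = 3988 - 3680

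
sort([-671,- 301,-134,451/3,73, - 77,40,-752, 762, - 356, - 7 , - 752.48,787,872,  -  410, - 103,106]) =[-752.48, - 752  , -671,-410,-356, - 301,  -  134, -103, - 77,  -  7,40,73,  106, 451/3,762, 787,872 ] 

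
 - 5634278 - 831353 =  - 6465631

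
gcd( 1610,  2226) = 14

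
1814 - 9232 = - 7418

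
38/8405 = 38/8405 =0.00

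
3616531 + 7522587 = 11139118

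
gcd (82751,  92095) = 1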